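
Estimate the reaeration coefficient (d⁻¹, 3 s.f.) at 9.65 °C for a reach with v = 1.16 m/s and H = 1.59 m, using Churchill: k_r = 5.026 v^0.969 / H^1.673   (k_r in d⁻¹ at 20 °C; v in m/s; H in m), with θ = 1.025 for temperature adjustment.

k_r ≈ 2.07 d⁻¹

k_r(20) = 5.026 × 1.16^0.969 / 1.59^1.673 = 5.026 × 1.155 / 2.172 = 2.671 d⁻¹.
k_r(9.65) = 2.671 × 1.025^(9.65−20) = 2.671 × 0.7745 = 2.069 d⁻¹.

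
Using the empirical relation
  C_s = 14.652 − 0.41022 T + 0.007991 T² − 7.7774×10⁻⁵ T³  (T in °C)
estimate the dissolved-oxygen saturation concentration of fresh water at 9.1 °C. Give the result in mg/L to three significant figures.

C_s ≈ 11.5 mg/L

C_s = 14.652 − 0.41022×9.1 + 0.007991×9.1² − 7.7774×10⁻⁵×9.1³ = 11.52 mg/L.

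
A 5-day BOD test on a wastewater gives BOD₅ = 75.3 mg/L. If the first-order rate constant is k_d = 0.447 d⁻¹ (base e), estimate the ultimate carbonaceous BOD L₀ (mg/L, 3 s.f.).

BOD₅ = L₀(1 − e^(−5k_d)) ⇒ L₀ = BOD₅ / (1 − e^(−5×0.447))
= 75.3 / (1 − 0.1070) = 75.3 / 0.8930 = 84.32 mg/L.

L₀ ≈ 84.3 mg/L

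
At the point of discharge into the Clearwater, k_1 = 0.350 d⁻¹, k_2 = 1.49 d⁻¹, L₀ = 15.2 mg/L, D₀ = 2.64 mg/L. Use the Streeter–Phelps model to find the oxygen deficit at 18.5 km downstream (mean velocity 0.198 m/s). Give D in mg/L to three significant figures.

Travel time t = x/v = 18.5 km / (0.198 m/s) = 18500 m / 0.198 m/s = 93430 s = 1.081 d.
k_1 L₀/(k_2−k_1) = 0.350×15.2/(1.49−0.350) = 5.320/1.140 = 4.667 mg/L.
e^(−k_1 t) = e^(−0.350×1.081) = 0.6849; e^(−k_2 t) = e^(−1.49×1.081) = 0.1996.
D = 4.667 × (0.6849 − 0.1996) + 2.64 × 0.1996 = 2.265 + 0.5270 = 2.792 mg/L.

D ≈ 2.79 mg/L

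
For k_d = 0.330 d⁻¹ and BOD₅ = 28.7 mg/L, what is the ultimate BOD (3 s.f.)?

L₀ ≈ 35.5 mg/L

BOD₅ = L₀(1 − e^(−5k_d)) ⇒ L₀ = BOD₅ / (1 − e^(−5×0.330))
= 28.7 / (1 − 0.1920) = 28.7 / 0.8080 = 35.52 mg/L.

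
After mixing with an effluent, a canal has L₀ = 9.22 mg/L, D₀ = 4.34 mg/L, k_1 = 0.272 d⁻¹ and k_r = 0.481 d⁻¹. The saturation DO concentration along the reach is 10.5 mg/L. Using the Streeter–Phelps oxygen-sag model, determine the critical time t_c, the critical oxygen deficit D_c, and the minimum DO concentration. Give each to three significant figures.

t_c ≈ 0.580 d; D_c ≈ 4.45 mg/L; min DO ≈ 6.05 mg/L

t_c = [1/(k_r−k_1)] ln[(k_r/k_1)(1 − D₀(k_r−k_1)/(k_1 L₀))]
= [1/(0.481−0.272)] ln[(0.481/0.272)(1 − 4.34×0.2090/(0.272×9.22))]
= (1/0.2090) ln[1.768 × 0.6383] = 4.785 × ln(1.129) = 4.785 × 0.1211 = 0.5796 d.
D_c = (k_1/k_r) L₀ e^(−k_1 t_c) = (0.272/0.481) × 9.22 × e^(−0.272×0.5796) = 0.5655 × 9.22 × 0.8541 = 4.453 mg/L.
Minimum DO = C_s − D_c = 10.5 − 4.453 = 6.047 mg/L.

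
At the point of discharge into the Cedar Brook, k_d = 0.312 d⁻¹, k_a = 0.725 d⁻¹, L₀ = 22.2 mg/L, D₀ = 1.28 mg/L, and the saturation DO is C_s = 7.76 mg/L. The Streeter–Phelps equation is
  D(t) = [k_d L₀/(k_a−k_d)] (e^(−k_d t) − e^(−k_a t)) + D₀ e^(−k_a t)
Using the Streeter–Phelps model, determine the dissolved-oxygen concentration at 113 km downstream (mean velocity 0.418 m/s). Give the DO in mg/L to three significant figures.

Travel time t = x/v = 113 km / (0.418 m/s) = 113000 m / 0.418 m/s = 270300 s = 3.129 d.
k_d L₀/(k_a−k_d) = 0.312×22.2/(0.725−0.312) = 6.926/0.4130 = 16.77 mg/L.
e^(−k_d t) = e^(−0.312×3.129) = 0.3767; e^(−k_a t) = e^(−0.725×3.129) = 0.1035.
D = 16.77 × (0.3767 − 0.1035) + 1.28 × 0.1035 = 4.583 + 0.1324 = 4.715 mg/L.
DO = C_s − D = 7.76 − 4.715 = 3.045 mg/L.

DO ≈ 3.04 mg/L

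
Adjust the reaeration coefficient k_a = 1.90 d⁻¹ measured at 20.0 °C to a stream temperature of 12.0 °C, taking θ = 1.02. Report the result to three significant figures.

k_a(T₂) = k_a(T₁) · θ^(T₂−T₁) = 1.90 × 1.02^(12.0−20.0)
= 1.90 × 1.02^-8.00 = 1.90 × 0.8535 = 1.622 d⁻¹.

k_a ≈ 1.62 d⁻¹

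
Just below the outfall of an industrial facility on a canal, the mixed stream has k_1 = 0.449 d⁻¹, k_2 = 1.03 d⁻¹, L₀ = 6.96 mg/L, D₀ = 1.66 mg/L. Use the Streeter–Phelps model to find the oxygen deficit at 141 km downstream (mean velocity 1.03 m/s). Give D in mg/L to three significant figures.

Travel time t = x/v = 141 km / (1.03 m/s) = 141000 m / 1.03 m/s = 136900 s = 1.584 d.
k_1 L₀/(k_2−k_1) = 0.449×6.96/(1.03−0.449) = 3.125/0.5810 = 5.379 mg/L.
e^(−k_1 t) = e^(−0.449×1.584) = 0.4910; e^(−k_2 t) = e^(−1.03×1.584) = 0.1955.
D = 5.379 × (0.4910 − 0.1955) + 1.66 × 0.1955 = 1.589 + 0.3246 = 1.914 mg/L.

D ≈ 1.91 mg/L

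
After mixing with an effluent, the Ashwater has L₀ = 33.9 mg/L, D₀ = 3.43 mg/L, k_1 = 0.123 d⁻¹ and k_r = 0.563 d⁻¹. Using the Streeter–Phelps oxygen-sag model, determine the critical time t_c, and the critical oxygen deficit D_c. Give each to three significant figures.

At the critical point dD/dt = 0, so k_1 L₀ e^(−k_1 t) = k_r D. Substituting D(t) from the Streeter–Phelps equation and solving for t gives
t_c = ln[(k_r/k_1)(1 − D₀(k_r−k_1)/(k_1 L₀))] / (k_r−k_1).
Here k_r−k_1 = 0.4400 d⁻¹ and 1 − D₀(k_r−k_1)/(k_1 L₀) = 1 − 3.43×0.4400/(0.123×33.9) = 0.6381, so
t_c = ln(4.577 × 0.6381) / 0.4400 = 1.072 / 0.4400 = 2.436 d.
D_c = (k_1/k_r) L₀ e^(−k_1 t_c) = (0.123/0.563) × 33.9 × e^(−0.123×2.436) = 0.2185 × 33.9 × 0.7411 = 5.489 mg/L.

t_c ≈ 2.44 d; D_c ≈ 5.49 mg/L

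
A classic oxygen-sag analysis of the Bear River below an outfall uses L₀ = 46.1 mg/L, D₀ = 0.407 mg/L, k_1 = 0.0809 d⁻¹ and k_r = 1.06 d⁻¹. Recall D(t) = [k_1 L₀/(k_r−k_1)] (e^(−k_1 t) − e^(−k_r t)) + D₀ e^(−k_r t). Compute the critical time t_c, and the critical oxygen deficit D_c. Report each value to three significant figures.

With k_r/k_1 = 13.10 and 1 − D₀(k_r−k_1)/(k_1 L₀) = 0.8932,
t_c = ln(13.10 × 0.8932) / (1.06 − 0.0809) = ln(11.70) / 0.9791 = 2.460/0.9791 = 2.512 d.
D_c = (k_1/k_r) L₀ e^(−k_1 t_c) = (0.0809/1.06) × 46.1 × e^(−0.0809×2.512) = 0.07632 × 46.1 × 0.8161 = 2.871 mg/L.

t_c ≈ 2.51 d; D_c ≈ 2.87 mg/L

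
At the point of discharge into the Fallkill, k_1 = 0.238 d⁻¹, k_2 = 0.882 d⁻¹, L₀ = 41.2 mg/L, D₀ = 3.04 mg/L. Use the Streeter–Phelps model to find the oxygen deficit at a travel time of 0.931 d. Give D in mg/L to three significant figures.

D ≈ 6.84 mg/L

k_1 L₀/(k_2−k_1) = 0.238×41.2/(0.882−0.238) = 9.806/0.6440 = 15.23 mg/L.
e^(−k_1 t) = e^(−0.238×0.9310) = 0.8013; e^(−k_2 t) = e^(−0.882×0.9310) = 0.4399.
D = 15.23 × (0.8013 − 0.4399) + 3.04 × 0.4399 = 5.502 + 1.337 = 6.839 mg/L.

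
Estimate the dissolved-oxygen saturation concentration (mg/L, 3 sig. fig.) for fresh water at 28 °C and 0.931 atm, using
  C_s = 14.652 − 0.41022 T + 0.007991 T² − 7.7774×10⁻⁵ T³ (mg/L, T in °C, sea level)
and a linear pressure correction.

C_s ≈ 7.19 mg/L

At sea level: C_s = 14.652 − 0.41022×28 + 0.007991×28² − 7.7774×10⁻⁵×28³ = 7.723 mg/L.
Pressure correction: C_s' = 7.723 × 0.931 = 7.191 mg/L.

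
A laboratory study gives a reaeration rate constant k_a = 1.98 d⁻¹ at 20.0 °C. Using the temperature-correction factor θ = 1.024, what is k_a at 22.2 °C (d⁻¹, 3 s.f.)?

k_a(T₂) = k_a(T₁) · θ^(T₂−T₁) = 1.98 × 1.024^(22.2−20.0)
= 1.98 × 1.024^2.20 = 1.98 × 1.054 = 2.086 d⁻¹.

k_a ≈ 2.09 d⁻¹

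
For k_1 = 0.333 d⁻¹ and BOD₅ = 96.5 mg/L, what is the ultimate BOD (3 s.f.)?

BOD₅ = L₀(1 − e^(−5k_1)) ⇒ L₀ = BOD₅ / (1 − e^(−5×0.333))
= 96.5 / (1 − 0.1892) = 96.5 / 0.8108 = 119.0 mg/L.

L₀ ≈ 119 mg/L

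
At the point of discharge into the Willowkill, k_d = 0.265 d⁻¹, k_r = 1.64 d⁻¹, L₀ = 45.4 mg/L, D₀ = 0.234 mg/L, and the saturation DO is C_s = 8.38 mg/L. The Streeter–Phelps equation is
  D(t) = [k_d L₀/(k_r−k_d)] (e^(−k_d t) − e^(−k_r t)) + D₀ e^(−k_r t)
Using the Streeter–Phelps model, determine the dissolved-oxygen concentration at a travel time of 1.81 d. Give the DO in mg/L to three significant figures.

DO ≈ 3.40 mg/L

k_d L₀/(k_r−k_d) = 0.265×45.4/(1.64−0.265) = 12.03/1.375 = 8.750 mg/L.
e^(−k_d t) = e^(−0.265×1.810) = 0.6190; e^(−k_r t) = e^(−1.64×1.810) = 0.05139.
D = 8.750 × (0.6190 − 0.05139) + 0.234 × 0.05139 = 4.967 + 0.01202 = 4.979 mg/L.
DO = C_s − D = 8.38 − 4.979 = 3.401 mg/L.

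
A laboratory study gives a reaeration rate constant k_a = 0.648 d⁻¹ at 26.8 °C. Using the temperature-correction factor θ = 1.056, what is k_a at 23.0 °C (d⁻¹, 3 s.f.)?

k_a(T₂) = k_a(T₁) · θ^(T₂−T₁) = 0.648 × 1.056^(23.0−26.8)
= 0.648 × 1.056^-3.80 = 0.648 × 0.8130 = 0.5268 d⁻¹.

k_a ≈ 0.527 d⁻¹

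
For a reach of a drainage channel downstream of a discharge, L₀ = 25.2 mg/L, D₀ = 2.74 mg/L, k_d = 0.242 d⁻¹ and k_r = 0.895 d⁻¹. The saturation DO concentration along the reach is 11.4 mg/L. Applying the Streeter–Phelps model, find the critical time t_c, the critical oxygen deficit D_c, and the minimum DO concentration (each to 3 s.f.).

t_c ≈ 1.47 d; D_c ≈ 4.77 mg/L; min DO ≈ 6.63 mg/L

With k_r/k_d = 3.698 and 1 − D₀(k_r−k_d)/(k_d L₀) = 0.7066,
t_c = ln(3.698 × 0.7066) / (0.895 − 0.242) = ln(2.613) / 0.6530 = 0.9606/0.6530 = 1.471 d.
L(t_c) = L₀ e^(−k_d t_c) = 25.2 × 0.7005 = 17.65 mg/L, and at the critical point k_r D_c = k_d L, so D_c = (0.242/0.895) × 17.65 = 4.773 mg/L.
Minimum DO = C_s − D_c = 11.4 − 4.773 = 6.627 mg/L.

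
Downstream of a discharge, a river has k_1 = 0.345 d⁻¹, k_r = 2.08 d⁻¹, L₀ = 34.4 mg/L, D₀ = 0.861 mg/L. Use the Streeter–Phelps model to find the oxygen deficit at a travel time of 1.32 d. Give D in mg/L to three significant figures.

D ≈ 3.95 mg/L

k_1 L₀/(k_r−k_1) = 0.345×34.4/(2.08−0.345) = 11.87/1.735 = 6.840 mg/L.
e^(−k_1 t) = e^(−0.345×1.320) = 0.6342; e^(−k_r t) = e^(−2.08×1.320) = 0.06421.
D = 6.840 × (0.6342 − 0.06421) + 0.861 × 0.06421 = 3.899 + 0.05528 = 3.954 mg/L.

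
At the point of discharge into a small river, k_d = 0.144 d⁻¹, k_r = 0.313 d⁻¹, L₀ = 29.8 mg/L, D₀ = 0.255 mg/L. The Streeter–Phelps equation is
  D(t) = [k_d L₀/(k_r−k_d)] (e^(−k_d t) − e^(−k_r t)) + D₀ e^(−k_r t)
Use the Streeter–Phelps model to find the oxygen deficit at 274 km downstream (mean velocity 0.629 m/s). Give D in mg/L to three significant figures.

D ≈ 7.10 mg/L

Travel time t = x/v = 274 km / (0.629 m/s) = 274000 m / 0.629 m/s = 435600 s = 5.042 d.
k_d L₀/(k_r−k_d) = 0.144×29.8/(0.313−0.144) = 4.291/0.1690 = 25.39 mg/L.
e^(−k_d t) = e^(−0.144×5.042) = 0.4838; e^(−k_r t) = e^(−0.313×5.042) = 0.2064.
D = 25.39 × (0.4838 − 0.2064) + 0.255 × 0.2064 = 7.045 + 0.05262 = 7.098 mg/L.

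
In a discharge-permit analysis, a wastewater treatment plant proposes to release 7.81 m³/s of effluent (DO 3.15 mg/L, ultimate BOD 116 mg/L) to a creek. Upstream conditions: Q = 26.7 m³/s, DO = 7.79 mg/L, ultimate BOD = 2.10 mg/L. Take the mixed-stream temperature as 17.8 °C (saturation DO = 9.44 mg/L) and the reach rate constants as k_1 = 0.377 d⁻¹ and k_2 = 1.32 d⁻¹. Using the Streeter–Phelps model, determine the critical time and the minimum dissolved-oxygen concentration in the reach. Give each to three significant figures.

Mixed DO = (26.7×7.79 + 7.81×3.15)/(26.7+7.81) = 232.6/34.51 = 6.740 mg/L.
Mixed L₀ = (26.7×2.10 + 7.81×116)/(34.51) = 962.0/34.51 = 27.88 mg/L.
Initial deficit D₀ = C_s − DO₀ = 9.44 − 6.740 = 2.700 mg/L.
t_c = (1/0.9430) ln[(1.32/0.377)(1 − 2.700×0.9430/(0.377×27.88))] = 1.060 × ln(2.653) = 1.035 d.
D_c = (0.377/1.32) × 27.88 × e^(−0.377×1.035) = 0.2856 × 27.88 × 0.6770 = 5.390 mg/L.
Minimum DO = 9.44 − 5.390 = 4.050 mg/L.

t_c ≈ 1.03 d; minimum DO ≈ 4.05 mg/L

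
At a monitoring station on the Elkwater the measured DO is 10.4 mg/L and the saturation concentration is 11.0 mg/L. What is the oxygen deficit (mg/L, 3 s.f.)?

D ≈ 0.600 mg/L

D = C_s − C = 11.0 − 10.4 = 0.600 mg/L.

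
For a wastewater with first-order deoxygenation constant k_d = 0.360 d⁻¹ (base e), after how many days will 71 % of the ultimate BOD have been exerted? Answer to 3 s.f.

t ≈ 3.44 d

y/L₀ = 1 − e^(−k_d t) = 0.71 ⇒ e^(−k_d t) = 0.290
t = −ln(0.290) / 0.360 = 1.238 / 0.360 = 3.439 d.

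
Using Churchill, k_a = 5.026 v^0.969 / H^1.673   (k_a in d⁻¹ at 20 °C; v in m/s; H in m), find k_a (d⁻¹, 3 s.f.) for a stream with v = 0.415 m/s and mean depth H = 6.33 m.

k_a ≈ 0.0978 d⁻¹

k_a = 5.026 × 0.415^0.969 / 6.33^1.673 = 5.026 × 0.4265 / 21.92 = 0.09781 d⁻¹.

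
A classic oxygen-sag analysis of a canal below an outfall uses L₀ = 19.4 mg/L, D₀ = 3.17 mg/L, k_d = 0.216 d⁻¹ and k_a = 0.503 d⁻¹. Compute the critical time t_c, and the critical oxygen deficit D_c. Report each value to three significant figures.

t_c ≈ 2.09 d; D_c ≈ 5.30 mg/L

At the critical point dD/dt = 0, so k_d L₀ e^(−k_d t) = k_a D. Substituting D(t) from the Streeter–Phelps equation and solving for t gives
t_c = ln[(k_a/k_d)(1 − D₀(k_a−k_d)/(k_d L₀))] / (k_a−k_d).
Here k_a−k_d = 0.2870 d⁻¹ and 1 − D₀(k_a−k_d)/(k_d L₀) = 1 − 3.17×0.2870/(0.216×19.4) = 0.7829, so
t_c = ln(2.329 × 0.7829) / 0.2870 = 0.6005 / 0.2870 = 2.092 d.
D_c = (k_d/k_a) L₀ e^(−k_d t_c) = (0.216/0.503) × 19.4 × e^(−0.216×2.092) = 0.4294 × 19.4 × 0.6364 = 5.301 mg/L.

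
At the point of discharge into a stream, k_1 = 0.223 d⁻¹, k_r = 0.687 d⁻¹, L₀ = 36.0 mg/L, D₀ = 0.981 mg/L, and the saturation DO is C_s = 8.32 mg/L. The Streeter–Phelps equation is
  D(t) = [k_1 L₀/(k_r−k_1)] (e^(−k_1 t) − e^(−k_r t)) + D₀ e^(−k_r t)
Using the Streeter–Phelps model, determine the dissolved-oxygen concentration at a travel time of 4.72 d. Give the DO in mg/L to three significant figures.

k_1 L₀/(k_r−k_1) = 0.223×36.0/(0.687−0.223) = 8.028/0.4640 = 17.30 mg/L.
e^(−k_1 t) = e^(−0.223×4.720) = 0.3490; e^(−k_r t) = e^(−0.687×4.720) = 0.03906.
D = 17.30 × (0.3490 − 0.03906) + 0.981 × 0.03906 = 5.363 + 0.03832 = 5.402 mg/L.
DO = C_s − D = 8.32 − 5.402 = 2.918 mg/L.

DO ≈ 2.92 mg/L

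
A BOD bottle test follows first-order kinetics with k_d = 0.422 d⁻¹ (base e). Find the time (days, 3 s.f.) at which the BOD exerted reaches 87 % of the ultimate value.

t ≈ 4.83 d

y/L₀ = 1 − e^(−k_d t) = 0.87 ⇒ e^(−k_d t) = 0.130
t = −ln(0.130) / 0.422 = 2.040 / 0.422 = 4.835 d.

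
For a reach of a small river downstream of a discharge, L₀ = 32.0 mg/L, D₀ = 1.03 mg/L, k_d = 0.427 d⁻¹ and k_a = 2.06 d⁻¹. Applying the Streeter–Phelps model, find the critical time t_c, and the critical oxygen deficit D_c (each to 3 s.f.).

t_c = [1/(k_a−k_d)] ln[(k_a/k_d)(1 − D₀(k_a−k_d)/(k_d L₀))]
= [1/(2.06−0.427)] ln[(2.06/0.427)(1 − 1.03×1.633/(0.427×32.0))]
= (1/1.633) ln[4.824 × 0.8769] = 0.6124 × ln(4.230) = 0.6124 × 1.442 = 0.8832 d.
D_c = (k_d/k_a) L₀ e^(−k_d t_c) = (0.427/2.06) × 32.0 × e^(−0.427×0.8832) = 0.2073 × 32.0 × 0.6858 = 4.549 mg/L.

t_c ≈ 0.883 d; D_c ≈ 4.55 mg/L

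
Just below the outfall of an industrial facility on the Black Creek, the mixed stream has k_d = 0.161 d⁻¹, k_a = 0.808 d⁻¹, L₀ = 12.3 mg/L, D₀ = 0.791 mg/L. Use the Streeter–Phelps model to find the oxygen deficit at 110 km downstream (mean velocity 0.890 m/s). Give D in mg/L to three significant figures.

Travel time t = x/v = 110 km / (0.890 m/s) = 110000 m / 0.890 m/s = 123600 s = 1.431 d.
k_d L₀/(k_a−k_d) = 0.161×12.3/(0.808−0.161) = 1.980/0.6470 = 3.061 mg/L.
e^(−k_d t) = e^(−0.161×1.431) = 0.7943; e^(−k_a t) = e^(−0.808×1.431) = 0.3148.
D = 3.061 × (0.7943 − 0.3148) + 0.791 × 0.3148 = 1.468 + 0.2490 = 1.717 mg/L.

D ≈ 1.72 mg/L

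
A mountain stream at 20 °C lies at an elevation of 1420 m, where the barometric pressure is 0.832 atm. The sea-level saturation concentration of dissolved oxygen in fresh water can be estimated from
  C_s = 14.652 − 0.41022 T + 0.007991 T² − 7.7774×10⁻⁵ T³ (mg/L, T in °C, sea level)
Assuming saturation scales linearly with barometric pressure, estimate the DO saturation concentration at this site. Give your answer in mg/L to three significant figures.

At sea level: C_s = 14.652 − 0.41022×20 + 0.007991×20² − 7.7774×10⁻⁵×20³ = 9.022 mg/L.
Pressure correction: C_s' = 9.022 × 0.832 = 7.506 mg/L.

C_s ≈ 7.51 mg/L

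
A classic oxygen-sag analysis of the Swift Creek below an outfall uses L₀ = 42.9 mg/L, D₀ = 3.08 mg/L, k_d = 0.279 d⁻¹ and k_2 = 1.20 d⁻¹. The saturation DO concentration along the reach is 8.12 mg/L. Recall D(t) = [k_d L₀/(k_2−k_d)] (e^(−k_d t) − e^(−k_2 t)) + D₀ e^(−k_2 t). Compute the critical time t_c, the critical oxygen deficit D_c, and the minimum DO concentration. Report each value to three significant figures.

t_c ≈ 1.29 d; D_c ≈ 6.96 mg/L; min DO ≈ 1.16 mg/L

With k_2/k_d = 4.301 and 1 − D₀(k_2−k_d)/(k_d L₀) = 0.7630,
t_c = ln(4.301 × 0.7630) / (1.20 − 0.279) = ln(3.282) / 0.9210 = 1.188/0.9210 = 1.290 d.
L(t_c) = L₀ e^(−k_d t_c) = 42.9 × 0.6977 = 29.93 mg/L, and at the critical point k_2 D_c = k_d L, so D_c = (0.279/1.20) × 29.93 = 6.959 mg/L.
Minimum DO = C_s − D_c = 8.12 − 6.959 = 1.161 mg/L.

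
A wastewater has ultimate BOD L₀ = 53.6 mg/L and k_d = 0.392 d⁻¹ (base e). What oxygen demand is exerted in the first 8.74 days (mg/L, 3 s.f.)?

y ≈ 51.9 mg/L

y_t = L₀(1 − e^(−k_d t)) = 53.6 × (1 − e^(−0.392×8.74))
= 53.6 × (1 − 0.03251) = 53.6 × 0.9675 = 51.86 mg/L.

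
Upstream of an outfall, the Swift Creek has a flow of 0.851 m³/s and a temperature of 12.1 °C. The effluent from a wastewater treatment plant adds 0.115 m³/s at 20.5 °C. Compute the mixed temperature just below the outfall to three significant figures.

Flow-weighted mixing: C = (Q_r C_r + Q_w C_w)/(Q_r + Q_w)
= (0.851×12.1 + 0.115×20.5)/(0.851 + 0.115) = 12.65/0.9660 = 13.10 °C.

13.1 °C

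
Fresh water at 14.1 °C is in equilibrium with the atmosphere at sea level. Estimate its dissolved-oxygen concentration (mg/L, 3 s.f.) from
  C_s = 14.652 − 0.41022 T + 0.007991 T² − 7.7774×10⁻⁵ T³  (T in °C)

C_s = 14.652 − 0.41022×14.1 + 0.007991×14.1² − 7.7774×10⁻⁵×14.1³ = 10.24 mg/L.

C_s ≈ 10.2 mg/L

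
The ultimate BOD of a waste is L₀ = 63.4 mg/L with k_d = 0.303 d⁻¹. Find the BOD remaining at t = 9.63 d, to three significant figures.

L_t = L₀ e^(−k_d t) = 63.4 × e^(−0.303×9.63) = 63.4 × 0.05405 = 3.427 mg/L.

L ≈ 3.43 mg/L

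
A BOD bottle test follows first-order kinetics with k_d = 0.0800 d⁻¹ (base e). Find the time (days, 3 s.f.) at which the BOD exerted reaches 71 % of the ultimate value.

y/L₀ = 1 − e^(−k_d t) = 0.71 ⇒ e^(−k_d t) = 0.290
t = −ln(0.290) / 0.0800 = 1.238 / 0.0800 = 15.47 d.

t ≈ 15.5 d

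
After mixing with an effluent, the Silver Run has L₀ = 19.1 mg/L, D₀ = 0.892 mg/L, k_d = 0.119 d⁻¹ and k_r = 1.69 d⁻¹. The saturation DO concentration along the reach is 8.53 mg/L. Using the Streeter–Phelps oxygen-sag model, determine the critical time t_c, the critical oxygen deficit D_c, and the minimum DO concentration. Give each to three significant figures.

t_c ≈ 1.08 d; D_c ≈ 1.18 mg/L; min DO ≈ 7.35 mg/L

At the critical point dD/dt = 0, so k_d L₀ e^(−k_d t) = k_r D. Substituting D(t) from the Streeter–Phelps equation and solving for t gives
t_c = ln[(k_r/k_d)(1 − D₀(k_r−k_d)/(k_d L₀))] / (k_r−k_d).
Here k_r−k_d = 1.571 d⁻¹ and 1 − D₀(k_r−k_d)/(k_d L₀) = 1 − 0.892×1.571/(0.119×19.1) = 0.3835, so
t_c = ln(14.20 × 0.3835) / 1.571 = 1.695 / 1.571 = 1.079 d.
L(t_c) = L₀ e^(−k_d t_c) = 19.1 × 0.8795 = 16.80 mg/L, and at the critical point k_r D_c = k_d L, so D_c = (0.119/1.69) × 16.80 = 1.183 mg/L.
Minimum DO = C_s − D_c = 8.53 − 1.183 = 7.347 mg/L.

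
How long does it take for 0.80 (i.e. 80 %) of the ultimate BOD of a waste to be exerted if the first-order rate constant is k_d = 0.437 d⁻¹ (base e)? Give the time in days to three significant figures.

t ≈ 3.68 d

y/L₀ = 1 − e^(−k_d t) = 0.80 ⇒ e^(−k_d t) = 0.200
t = −ln(0.200) / 0.437 = 1.609 / 0.437 = 3.683 d.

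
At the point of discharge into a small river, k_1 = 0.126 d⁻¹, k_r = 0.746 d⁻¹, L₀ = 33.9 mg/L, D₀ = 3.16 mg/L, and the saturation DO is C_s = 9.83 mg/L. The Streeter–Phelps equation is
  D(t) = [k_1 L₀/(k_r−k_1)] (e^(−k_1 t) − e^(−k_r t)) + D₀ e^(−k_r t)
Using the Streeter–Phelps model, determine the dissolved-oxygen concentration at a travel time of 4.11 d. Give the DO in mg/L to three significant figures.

k_1 L₀/(k_r−k_1) = 0.126×33.9/(0.746−0.126) = 4.271/0.6200 = 6.889 mg/L.
e^(−k_1 t) = e^(−0.126×4.110) = 0.5958; e^(−k_r t) = e^(−0.746×4.110) = 0.04660.
D = 6.889 × (0.5958 − 0.04660) + 3.16 × 0.04660 = 3.784 + 0.1473 = 3.931 mg/L.
DO = C_s − D = 9.83 − 3.931 = 5.899 mg/L.

DO ≈ 5.90 mg/L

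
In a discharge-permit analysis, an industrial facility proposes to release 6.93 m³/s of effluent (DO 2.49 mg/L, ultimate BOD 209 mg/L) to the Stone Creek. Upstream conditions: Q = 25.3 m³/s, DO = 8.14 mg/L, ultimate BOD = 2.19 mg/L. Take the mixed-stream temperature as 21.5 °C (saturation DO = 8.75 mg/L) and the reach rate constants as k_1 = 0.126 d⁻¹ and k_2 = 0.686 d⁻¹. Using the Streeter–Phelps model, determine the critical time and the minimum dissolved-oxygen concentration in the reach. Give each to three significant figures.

t_c ≈ 2.69 d; minimum DO ≈ 2.64 mg/L

Mixed DO = (25.3×8.14 + 6.93×2.49)/(25.3+6.93) = 223.2/32.23 = 6.925 mg/L.
Mixed L₀ = (25.3×2.19 + 6.93×209)/(32.23) = 1504/32.23 = 46.66 mg/L.
Initial deficit D₀ = C_s − DO₀ = 8.75 − 6.925 = 1.825 mg/L.
t_c = (1/0.5600) ln[(0.686/0.126)(1 − 1.825×0.5600/(0.126×46.66))] = 1.786 × ln(4.498) = 2.685 d.
D_c = (0.126/0.686) × 46.66 × e^(−0.126×2.685) = 0.1837 × 46.66 × 0.7130 = 6.110 mg/L.
Minimum DO = 8.75 − 6.110 = 2.640 mg/L.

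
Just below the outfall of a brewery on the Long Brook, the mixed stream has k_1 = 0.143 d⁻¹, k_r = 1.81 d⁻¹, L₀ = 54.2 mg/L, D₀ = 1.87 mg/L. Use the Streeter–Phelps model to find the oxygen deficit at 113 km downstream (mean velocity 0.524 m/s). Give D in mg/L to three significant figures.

Travel time t = x/v = 113 km / (0.524 m/s) = 113000 m / 0.524 m/s = 215600 s = 2.496 d.
k_1 L₀/(k_r−k_1) = 0.143×54.2/(1.81−0.143) = 7.751/1.667 = 4.649 mg/L.
e^(−k_1 t) = e^(−0.143×2.496) = 0.6998; e^(−k_r t) = e^(−1.81×2.496) = 0.01091.
D = 4.649 × (0.6998 − 0.01091) + 1.87 × 0.01091 = 3.203 + 0.02041 = 3.223 mg/L.

D ≈ 3.22 mg/L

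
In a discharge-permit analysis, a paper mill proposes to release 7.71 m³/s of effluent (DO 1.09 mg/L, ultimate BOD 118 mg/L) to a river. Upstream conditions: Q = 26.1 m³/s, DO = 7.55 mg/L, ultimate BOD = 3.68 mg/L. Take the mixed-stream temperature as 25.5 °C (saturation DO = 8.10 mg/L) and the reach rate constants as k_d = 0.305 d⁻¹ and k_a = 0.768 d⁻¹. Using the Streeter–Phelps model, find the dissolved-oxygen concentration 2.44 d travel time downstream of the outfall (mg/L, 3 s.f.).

DO ≈ 1.49 mg/L

Mixed DO = (26.1×7.55 + 7.71×1.09)/(26.1+7.71) = 205.5/33.81 = 6.077 mg/L.
Mixed L₀ = (26.1×3.68 + 7.71×118)/(33.81) = 1006/33.81 = 29.75 mg/L.
Initial deficit D₀ = C_s − DO₀ = 8.10 − 6.077 = 2.023 mg/L.
D(2.44) = [0.305×29.75/(0.768−0.305)](e^(−0.305×2.44) − e^(−0.768×2.44)) + 2.023 e^(−0.768×2.44)
= 19.60 × (0.4751 − 0.1535) + 2.023 × 0.1535 = 6.613 mg/L.
DO = 8.10 − 6.613 = 1.487 mg/L.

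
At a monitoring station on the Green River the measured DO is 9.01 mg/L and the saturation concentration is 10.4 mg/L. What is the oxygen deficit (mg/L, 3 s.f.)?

D ≈ 1.39 mg/L

D = C_s − C = 10.4 − 9.01 = 1.39 mg/L.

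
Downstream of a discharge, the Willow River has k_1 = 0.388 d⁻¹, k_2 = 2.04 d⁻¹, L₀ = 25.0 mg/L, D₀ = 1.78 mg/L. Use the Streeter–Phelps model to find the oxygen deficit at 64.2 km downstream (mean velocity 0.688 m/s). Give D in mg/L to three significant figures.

Travel time t = x/v = 64.2 km / (0.688 m/s) = 64200 m / 0.688 m/s = 93310 s = 1.080 d.
k_1 L₀/(k_2−k_1) = 0.388×25.0/(2.04−0.388) = 9.700/1.652 = 5.872 mg/L.
e^(−k_1 t) = e^(−0.388×1.080) = 0.6577; e^(−k_2 t) = e^(−2.04×1.080) = 0.1104.
D = 5.872 × (0.6577 − 0.1104) + 1.78 × 0.1104 = 3.213 + 0.1966 = 3.410 mg/L.

D ≈ 3.41 mg/L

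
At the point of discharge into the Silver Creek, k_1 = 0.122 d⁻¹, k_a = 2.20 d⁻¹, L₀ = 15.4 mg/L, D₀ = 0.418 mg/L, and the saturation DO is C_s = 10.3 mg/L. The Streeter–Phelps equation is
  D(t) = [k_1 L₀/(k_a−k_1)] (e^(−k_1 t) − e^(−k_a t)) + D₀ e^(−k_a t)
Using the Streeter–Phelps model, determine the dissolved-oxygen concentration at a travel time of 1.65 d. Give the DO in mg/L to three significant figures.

k_1 L₀/(k_a−k_1) = 0.122×15.4/(2.20−0.122) = 1.879/2.078 = 0.9041 mg/L.
e^(−k_1 t) = e^(−0.122×1.650) = 0.8177; e^(−k_a t) = e^(−2.20×1.650) = 0.02652.
D = 0.9041 × (0.8177 − 0.02652) + 0.418 × 0.02652 = 0.7153 + 0.01108 = 0.7264 mg/L.
DO = C_s − D = 10.3 − 0.7264 = 9.574 mg/L.

DO ≈ 9.57 mg/L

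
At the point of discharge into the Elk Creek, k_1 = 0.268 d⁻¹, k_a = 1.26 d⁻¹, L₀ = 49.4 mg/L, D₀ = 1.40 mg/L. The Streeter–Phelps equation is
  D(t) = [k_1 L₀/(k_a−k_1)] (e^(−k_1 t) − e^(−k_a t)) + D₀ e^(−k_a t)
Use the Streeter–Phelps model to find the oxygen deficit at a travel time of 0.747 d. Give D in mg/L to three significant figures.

D ≈ 6.26 mg/L

k_1 L₀/(k_a−k_1) = 0.268×49.4/(1.26−0.268) = 13.24/0.9920 = 13.35 mg/L.
e^(−k_1 t) = e^(−0.268×0.7470) = 0.8186; e^(−k_a t) = e^(−1.26×0.7470) = 0.3902.
D = 13.35 × (0.8186 − 0.3902) + 1.40 × 0.3902 = 5.718 + 0.5462 = 6.264 mg/L.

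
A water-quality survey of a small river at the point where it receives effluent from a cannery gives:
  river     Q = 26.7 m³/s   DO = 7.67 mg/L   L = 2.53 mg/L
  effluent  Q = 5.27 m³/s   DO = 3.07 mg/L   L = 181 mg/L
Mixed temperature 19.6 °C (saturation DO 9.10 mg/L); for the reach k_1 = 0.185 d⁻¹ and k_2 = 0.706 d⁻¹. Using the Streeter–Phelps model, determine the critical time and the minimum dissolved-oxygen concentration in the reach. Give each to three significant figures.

Mixed DO = (26.7×7.67 + 5.27×3.07)/(26.7+5.27) = 221.0/31.97 = 6.912 mg/L.
Mixed L₀ = (26.7×2.53 + 5.27×181)/(31.97) = 1021/31.97 = 31.95 mg/L.
Initial deficit D₀ = C_s − DO₀ = 9.10 − 6.912 = 2.188 mg/L.
t_c = (1/0.5210) ln[(0.706/0.185)(1 − 2.188×0.5210/(0.185×31.95))] = 1.919 × ln(3.080) = 2.159 d.
D_c = (0.185/0.706) × 31.95 × e^(−0.185×2.159) = 0.2620 × 31.95 × 0.6707 = 5.615 mg/L.
Minimum DO = 9.10 − 5.615 = 3.485 mg/L.

t_c ≈ 2.16 d; minimum DO ≈ 3.49 mg/L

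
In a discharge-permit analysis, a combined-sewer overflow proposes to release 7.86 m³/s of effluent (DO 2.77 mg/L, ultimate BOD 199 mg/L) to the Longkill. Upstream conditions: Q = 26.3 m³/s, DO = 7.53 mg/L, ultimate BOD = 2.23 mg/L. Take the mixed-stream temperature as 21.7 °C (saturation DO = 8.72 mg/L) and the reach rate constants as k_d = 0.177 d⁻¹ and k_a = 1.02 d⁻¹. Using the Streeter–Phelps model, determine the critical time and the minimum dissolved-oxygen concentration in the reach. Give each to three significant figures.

Mixed DO = (26.3×7.53 + 7.86×2.77)/(26.3+7.86) = 219.8/34.16 = 6.435 mg/L.
Mixed L₀ = (26.3×2.23 + 7.86×199)/(34.16) = 1623/34.16 = 47.51 mg/L.
Initial deficit D₀ = C_s − DO₀ = 8.72 − 6.435 = 2.285 mg/L.
t_c = (1/0.8430) ln[(1.02/0.177)(1 − 2.285×0.8430/(0.177×47.51))] = 1.186 × ln(4.442) = 1.769 d.
D_c = (0.177/1.02) × 47.51 × e^(−0.177×1.769) = 0.1735 × 47.51 × 0.7312 = 6.028 mg/L.
Minimum DO = 8.72 − 6.028 = 2.692 mg/L.

t_c ≈ 1.77 d; minimum DO ≈ 2.69 mg/L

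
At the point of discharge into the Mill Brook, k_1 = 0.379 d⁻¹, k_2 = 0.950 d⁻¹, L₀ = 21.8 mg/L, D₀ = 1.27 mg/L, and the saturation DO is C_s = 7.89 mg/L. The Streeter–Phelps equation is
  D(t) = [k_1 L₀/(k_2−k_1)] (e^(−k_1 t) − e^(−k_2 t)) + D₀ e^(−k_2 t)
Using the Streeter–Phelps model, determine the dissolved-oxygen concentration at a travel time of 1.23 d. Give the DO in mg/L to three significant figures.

k_1 L₀/(k_2−k_1) = 0.379×21.8/(0.950−0.379) = 8.262/0.5710 = 14.47 mg/L.
e^(−k_1 t) = e^(−0.379×1.230) = 0.6274; e^(−k_2 t) = e^(−0.950×1.230) = 0.3108.
D = 14.47 × (0.6274 − 0.3108) + 1.27 × 0.3108 = 4.581 + 0.3948 = 4.975 mg/L.
DO = C_s − D = 7.89 − 4.975 = 2.915 mg/L.

DO ≈ 2.91 mg/L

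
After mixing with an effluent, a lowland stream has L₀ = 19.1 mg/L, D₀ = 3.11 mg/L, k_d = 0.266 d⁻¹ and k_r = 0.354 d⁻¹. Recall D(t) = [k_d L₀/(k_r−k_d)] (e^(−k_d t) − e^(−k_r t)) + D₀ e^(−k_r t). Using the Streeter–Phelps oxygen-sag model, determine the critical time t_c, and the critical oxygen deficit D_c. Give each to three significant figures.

t_c ≈ 2.62 d; D_c ≈ 7.15 mg/L

With k_r/k_d = 1.331 and 1 − D₀(k_r−k_d)/(k_d L₀) = 0.9461,
t_c = ln(1.331 × 0.9461) / (0.354 − 0.266) = ln(1.259) / 0.08800 = 0.2304/0.08800 = 2.618 d.
L(t_c) = L₀ e^(−k_d t_c) = 19.1 × 0.4983 = 9.518 mg/L, and at the critical point k_r D_c = k_d L, so D_c = (0.266/0.354) × 9.518 = 7.152 mg/L.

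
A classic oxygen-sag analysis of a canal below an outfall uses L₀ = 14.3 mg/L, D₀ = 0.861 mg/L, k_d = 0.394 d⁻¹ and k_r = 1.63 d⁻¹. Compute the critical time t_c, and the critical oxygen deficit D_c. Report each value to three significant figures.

t_c ≈ 0.979 d; D_c ≈ 2.35 mg/L

At the critical point dD/dt = 0, so k_d L₀ e^(−k_d t) = k_r D. Substituting D(t) from the Streeter–Phelps equation and solving for t gives
t_c = ln[(k_r/k_d)(1 − D₀(k_r−k_d)/(k_d L₀))] / (k_r−k_d).
Here k_r−k_d = 1.236 d⁻¹ and 1 − D₀(k_r−k_d)/(k_d L₀) = 1 − 0.861×1.236/(0.394×14.3) = 0.8111, so
t_c = ln(4.137 × 0.8111) / 1.236 = 1.211 / 1.236 = 0.9795 d.
D_c = (k_d/k_r) L₀ e^(−k_d t_c) = (0.394/1.63) × 14.3 × e^(−0.394×0.9795) = 0.2417 × 14.3 × 0.6798 = 2.350 mg/L.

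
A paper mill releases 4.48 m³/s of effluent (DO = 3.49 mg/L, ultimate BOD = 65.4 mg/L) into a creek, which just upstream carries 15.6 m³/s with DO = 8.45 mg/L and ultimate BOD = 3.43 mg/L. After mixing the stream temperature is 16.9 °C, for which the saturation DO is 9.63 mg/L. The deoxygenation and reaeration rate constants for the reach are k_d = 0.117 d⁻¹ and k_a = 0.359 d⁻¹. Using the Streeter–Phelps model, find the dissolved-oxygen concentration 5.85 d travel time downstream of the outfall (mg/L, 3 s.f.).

Mixed DO = (15.6×8.45 + 4.48×3.49)/(15.6+4.48) = 147.5/20.08 = 7.343 mg/L.
Mixed L₀ = (15.6×3.43 + 4.48×65.4)/(20.08) = 346.5/20.08 = 17.26 mg/L.
Initial deficit D₀ = C_s − DO₀ = 9.63 − 7.343 = 2.287 mg/L.
D(5.85) = [0.117×17.26/(0.359−0.117)](e^(−0.117×5.85) − e^(−0.359×5.85)) + 2.287 e^(−0.359×5.85)
= 8.343 × (0.5044 − 0.1224) + 2.287 × 0.1224 = 3.466 mg/L.
DO = 9.63 − 3.466 = 6.164 mg/L.

DO ≈ 6.16 mg/L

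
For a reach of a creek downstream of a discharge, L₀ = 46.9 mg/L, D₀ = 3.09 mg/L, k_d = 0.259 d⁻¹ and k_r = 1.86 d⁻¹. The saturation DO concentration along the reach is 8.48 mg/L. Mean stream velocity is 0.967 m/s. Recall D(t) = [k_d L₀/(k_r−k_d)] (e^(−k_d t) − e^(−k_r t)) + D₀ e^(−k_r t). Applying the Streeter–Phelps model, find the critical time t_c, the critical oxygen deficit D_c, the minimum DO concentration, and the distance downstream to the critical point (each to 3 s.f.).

t_c ≈ 0.905 d; D_c ≈ 5.17 mg/L; min DO ≈ 3.31 mg/L; x_c ≈ 75.6 km

t_c = [1/(k_r−k_d)] ln[(k_r/k_d)(1 − D₀(k_r−k_d)/(k_d L₀))]
= [1/(1.86−0.259)] ln[(1.86/0.259)(1 − 3.09×1.601/(0.259×46.9))]
= (1/1.601) ln[7.181 × 0.5927] = 0.6246 × ln(4.257) = 0.6246 × 1.448 = 0.9047 d.
L(t_c) = L₀ e^(−k_d t_c) = 46.9 × 0.7911 = 37.10 mg/L, and at the critical point k_r D_c = k_d L, so D_c = (0.259/1.86) × 37.10 = 5.166 mg/L.
Minimum DO = C_s − D_c = 8.48 − 5.166 = 3.314 mg/L.
x_c = v t_c = 0.967 m/s × 0.9047 d × 86400 s/d = 75590 m ≈ 75.6 km.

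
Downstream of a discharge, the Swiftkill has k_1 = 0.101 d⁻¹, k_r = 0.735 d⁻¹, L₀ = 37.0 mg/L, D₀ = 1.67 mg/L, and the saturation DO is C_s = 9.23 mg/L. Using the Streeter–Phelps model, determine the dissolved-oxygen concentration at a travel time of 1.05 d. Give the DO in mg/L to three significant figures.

DO ≈ 5.88 mg/L

k_1 L₀/(k_r−k_1) = 0.101×37.0/(0.735−0.101) = 3.737/0.6340 = 5.894 mg/L.
e^(−k_1 t) = e^(−0.101×1.050) = 0.8994; e^(−k_r t) = e^(−0.735×1.050) = 0.4622.
D = 5.894 × (0.8994 − 0.4622) + 1.67 × 0.4622 = 2.577 + 0.7719 = 3.349 mg/L.
DO = C_s − D = 9.23 − 3.349 = 5.881 mg/L.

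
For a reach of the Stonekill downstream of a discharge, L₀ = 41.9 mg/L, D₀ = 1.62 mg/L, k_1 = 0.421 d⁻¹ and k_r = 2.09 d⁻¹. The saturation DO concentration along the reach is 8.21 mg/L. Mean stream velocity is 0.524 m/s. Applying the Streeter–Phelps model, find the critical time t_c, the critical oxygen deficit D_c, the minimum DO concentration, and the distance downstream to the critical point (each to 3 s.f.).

t_c ≈ 0.860 d; D_c ≈ 5.88 mg/L; min DO ≈ 2.33 mg/L; x_c ≈ 39.0 km

t_c = [1/(k_r−k_1)] ln[(k_r/k_1)(1 − D₀(k_r−k_1)/(k_1 L₀))]
= [1/(2.09−0.421)] ln[(2.09/0.421)(1 − 1.62×1.669/(0.421×41.9))]
= (1/1.669) ln[4.964 × 0.8467] = 0.5992 × ln(4.203) = 0.5992 × 1.436 = 0.8603 d.
L(t_c) = L₀ e^(−k_1 t_c) = 41.9 × 0.6961 = 29.17 mg/L, and at the critical point k_r D_c = k_1 L, so D_c = (0.421/2.09) × 29.17 = 5.876 mg/L.
Minimum DO = C_s − D_c = 8.21 − 5.876 = 2.334 mg/L.
x_c = v t_c = 0.524 m/s × 0.8603 d × 86400 s/d = 38950 m ≈ 39.0 km.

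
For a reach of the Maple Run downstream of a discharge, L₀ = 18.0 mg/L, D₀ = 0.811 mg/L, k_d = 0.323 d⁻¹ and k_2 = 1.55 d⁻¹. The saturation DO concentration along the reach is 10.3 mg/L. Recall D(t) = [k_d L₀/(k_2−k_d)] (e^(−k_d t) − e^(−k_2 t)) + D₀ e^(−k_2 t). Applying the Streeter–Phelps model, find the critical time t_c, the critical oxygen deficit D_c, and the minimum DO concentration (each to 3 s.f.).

t_c ≈ 1.13 d; D_c ≈ 2.61 mg/L; min DO ≈ 7.69 mg/L

With k_2/k_d = 4.799 and 1 − D₀(k_2−k_d)/(k_d L₀) = 0.8288,
t_c = ln(4.799 × 0.8288) / (1.55 − 0.323) = ln(3.977) / 1.227 = 1.381/1.227 = 1.125 d.
L(t_c) = L₀ e^(−k_d t_c) = 18.0 × 0.6953 = 12.52 mg/L, and at the critical point k_2 D_c = k_d L, so D_c = (0.323/1.55) × 12.52 = 2.608 mg/L.
Minimum DO = C_s − D_c = 10.3 − 2.608 = 7.692 mg/L.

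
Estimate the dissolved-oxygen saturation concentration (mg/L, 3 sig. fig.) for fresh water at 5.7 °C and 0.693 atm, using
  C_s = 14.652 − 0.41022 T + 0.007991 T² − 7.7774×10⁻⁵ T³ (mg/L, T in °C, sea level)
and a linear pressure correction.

C_s ≈ 8.70 mg/L

At sea level: C_s = 14.652 − 0.41022×5.7 + 0.007991×5.7² − 7.7774×10⁻⁵×5.7³ = 12.56 mg/L.
Pressure correction: C_s' = 12.56 × 0.693 = 8.703 mg/L.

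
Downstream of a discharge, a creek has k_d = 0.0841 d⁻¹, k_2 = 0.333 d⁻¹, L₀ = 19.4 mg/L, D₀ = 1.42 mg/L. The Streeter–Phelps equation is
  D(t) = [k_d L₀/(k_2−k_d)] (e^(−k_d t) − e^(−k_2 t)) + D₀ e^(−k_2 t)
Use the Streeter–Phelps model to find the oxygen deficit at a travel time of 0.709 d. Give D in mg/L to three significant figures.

D ≈ 2.12 mg/L

k_d L₀/(k_2−k_d) = 0.0841×19.4/(0.333−0.0841) = 1.632/0.2489 = 6.555 mg/L.
e^(−k_d t) = e^(−0.0841×0.7090) = 0.9421; e^(−k_2 t) = e^(−0.333×0.7090) = 0.7897.
D = 6.555 × (0.9421 − 0.7897) + 1.42 × 0.7897 = 0.9991 + 1.121 = 2.120 mg/L.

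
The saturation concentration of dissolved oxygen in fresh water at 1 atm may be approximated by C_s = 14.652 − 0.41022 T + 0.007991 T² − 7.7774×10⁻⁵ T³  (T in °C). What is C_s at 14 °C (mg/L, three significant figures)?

C_s = 14.652 − 0.41022×14 + 0.007991×14² − 7.7774×10⁻⁵×14³ = 10.26 mg/L.

C_s ≈ 10.3 mg/L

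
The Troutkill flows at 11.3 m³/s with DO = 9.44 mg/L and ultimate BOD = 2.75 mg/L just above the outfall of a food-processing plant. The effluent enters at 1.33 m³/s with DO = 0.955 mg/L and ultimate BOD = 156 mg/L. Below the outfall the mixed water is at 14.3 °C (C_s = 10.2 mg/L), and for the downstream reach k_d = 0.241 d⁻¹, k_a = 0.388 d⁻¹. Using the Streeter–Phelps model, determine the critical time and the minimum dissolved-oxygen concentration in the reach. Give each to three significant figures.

Mixed DO = (11.3×9.44 + 1.33×0.955)/(11.3+1.33) = 107.9/12.63 = 8.546 mg/L.
Mixed L₀ = (11.3×2.75 + 1.33×156)/(12.63) = 238.6/12.63 = 18.89 mg/L.
Initial deficit D₀ = C_s − DO₀ = 10.2 − 8.546 = 1.654 mg/L.
t_c = (1/0.1470) ln[(0.388/0.241)(1 − 1.654×0.1470/(0.241×18.89))] = 6.803 × ln(1.524) = 2.866 d.
D_c = (0.241/0.388) × 18.89 × e^(−0.241×2.866) = 0.6211 × 18.89 × 0.5012 = 5.880 mg/L.
Minimum DO = 10.2 − 5.880 = 4.320 mg/L.

t_c ≈ 2.87 d; minimum DO ≈ 4.32 mg/L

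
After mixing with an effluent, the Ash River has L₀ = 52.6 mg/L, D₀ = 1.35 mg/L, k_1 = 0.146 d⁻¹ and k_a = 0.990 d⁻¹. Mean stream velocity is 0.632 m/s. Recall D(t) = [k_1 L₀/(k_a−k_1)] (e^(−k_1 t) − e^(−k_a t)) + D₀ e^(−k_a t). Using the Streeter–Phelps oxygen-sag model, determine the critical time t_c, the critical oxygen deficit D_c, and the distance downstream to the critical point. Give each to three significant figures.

t_c ≈ 2.08 d; D_c ≈ 5.73 mg/L; x_c ≈ 113 km

t_c = [1/(k_a−k_1)] ln[(k_a/k_1)(1 − D₀(k_a−k_1)/(k_1 L₀))]
= [1/(0.990−0.146)] ln[(0.990/0.146)(1 − 1.35×0.8440/(0.146×52.6))]
= (1/0.8440) ln[6.781 × 0.8516] = 1.185 × ln(5.775) = 1.185 × 1.753 = 2.078 d.
D_c = (k_1/k_a) L₀ e^(−k_1 t_c) = (0.146/0.990) × 52.6 × e^(−0.146×2.078) = 0.1475 × 52.6 × 0.7384 = 5.728 mg/L.
x_c = v t_c = 0.632 m/s × 2.078 d × 86400 s/d = 113400 m ≈ 113 km.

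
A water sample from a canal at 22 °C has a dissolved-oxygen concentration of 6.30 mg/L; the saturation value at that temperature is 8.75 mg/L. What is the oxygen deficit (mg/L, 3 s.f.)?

D ≈ 2.45 mg/L

D = C_s − C = 8.75 − 6.30 = 2.45 mg/L.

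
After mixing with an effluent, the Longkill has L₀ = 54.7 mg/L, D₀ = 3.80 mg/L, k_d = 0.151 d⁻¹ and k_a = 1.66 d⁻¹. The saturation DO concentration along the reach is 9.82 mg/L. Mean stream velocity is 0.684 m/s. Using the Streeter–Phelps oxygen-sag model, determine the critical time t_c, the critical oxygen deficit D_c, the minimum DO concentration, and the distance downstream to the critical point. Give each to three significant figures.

t_c ≈ 0.803 d; D_c ≈ 4.41 mg/L; min DO ≈ 5.41 mg/L; x_c ≈ 47.5 km

With k_a/k_d = 10.99 and 1 − D₀(k_a−k_d)/(k_d L₀) = 0.3058,
t_c = ln(10.99 × 0.3058) / (1.66 − 0.151) = ln(3.361) / 1.509 = 1.212/1.509 = 0.8034 d.
L(t_c) = L₀ e^(−k_d t_c) = 54.7 × 0.8858 = 48.45 mg/L, and at the critical point k_a D_c = k_d L, so D_c = (0.151/1.66) × 48.45 = 4.407 mg/L.
Minimum DO = C_s − D_c = 9.82 − 4.407 = 5.413 mg/L.
x_c = v t_c = 0.684 m/s × 0.8034 d × 86400 s/d = 47480 m ≈ 47.5 km.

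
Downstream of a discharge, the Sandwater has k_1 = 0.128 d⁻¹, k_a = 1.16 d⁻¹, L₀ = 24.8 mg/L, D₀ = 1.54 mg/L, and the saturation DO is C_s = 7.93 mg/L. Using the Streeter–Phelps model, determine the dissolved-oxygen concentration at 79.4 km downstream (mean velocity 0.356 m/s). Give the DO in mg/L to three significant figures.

Travel time t = x/v = 79.4 km / (0.356 m/s) = 79400 m / 0.356 m/s = 223000 s = 2.581 d.
k_1 L₀/(k_a−k_1) = 0.128×24.8/(1.16−0.128) = 3.174/1.032 = 3.076 mg/L.
e^(−k_1 t) = e^(−0.128×2.581) = 0.7186; e^(−k_a t) = e^(−1.16×2.581) = 0.05006.
D = 3.076 × (0.7186 − 0.05006) + 1.54 × 0.05006 = 2.056 + 0.07710 = 2.134 mg/L.
DO = C_s − D = 7.93 − 2.134 = 5.796 mg/L.

DO ≈ 5.80 mg/L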